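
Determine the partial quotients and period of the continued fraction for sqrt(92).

[9; (1, 1, 2, 4, 2, 1, 1, 18)]

Write x_i = (sqrt(92) + m_i)/d_i with (m_0, d_0) = (0, 1). a_0 = floor(sqrt(92)) = 9, since 9^2 = 81 <= 92 < 100 = 10^2.
Iterate m_{i+1} = d_i*a_i - m_i, d_{i+1} = (92 - m_{i+1}^2)/d_i, a_{i+1} = floor((a_0 + m_{i+1})/d_{i+1}):
  m_1 = 1*9 - 0 = 9, d_1 = (92 - 9^2)/1 = 11/1 = 11, a_1 = floor((9 + 9)/11) = 1.
  m_2 = 11*1 - 9 = 2, d_2 = (92 - 2^2)/11 = 88/11 = 8, a_2 = floor((9 + 2)/8) = 1.
  m_3 = 8*1 - 2 = 6, d_3 = (92 - 6^2)/8 = 56/8 = 7, a_3 = floor((9 + 6)/7) = 2.
  m_4 = 7*2 - 6 = 8, d_4 = (92 - 8^2)/7 = 28/7 = 4, a_4 = floor((9 + 8)/4) = 4.
  m_5 = 4*4 - 8 = 8, d_5 = (92 - 8^2)/4 = 28/4 = 7, a_5 = floor((9 + 8)/7) = 2.
  m_6 = 7*2 - 8 = 6, d_6 = (92 - 6^2)/7 = 56/7 = 8, a_6 = floor((9 + 6)/8) = 1.
  m_7 = 8*1 - 6 = 2, d_7 = (92 - 2^2)/8 = 88/8 = 11, a_7 = floor((9 + 2)/11) = 1.
  m_8 = 11*1 - 2 = 9, d_8 = (92 - 9^2)/11 = 11/11 = 1, a_8 = floor((9 + 9)/1) = 18.
  m_9 = 1*18 - 9 = 9, d_9 = (92 - 9^2)/1 = 11/1 = 11: (m_9, d_9) = (m_1, d_1) = (9, 11), so from here the quotients repeat a_1, ..., a_8; the period length is 8.
Hence the expansion of sqrt(92) is a_0 = 9 followed by the repeating block 1, 1, 2, 4, 2, 1, 1, 18 (period 8).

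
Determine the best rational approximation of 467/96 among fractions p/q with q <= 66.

287/59

Expand x = 467/96 as a continued fraction with the Euclidean algorithm:
  467 = 4*96 + 83, so a_0 = 4.
  96 = 1*83 + 13, so a_1 = 1.
  83 = 6*13 + 5, so a_2 = 6.
  13 = 2*5 + 3, so a_3 = 2.
  5 = 1*3 + 2, so a_4 = 1.
  3 = 1*2 + 1, so a_5 = 1.
  2 = 2*1 + 0, so a_6 = 2.
so x = [4; 1, 6, 2, 1, 1, 2].
Convergents (p_i = a_i*p_{i-1} + p_{i-2}, q_i = a_i*q_{i-1} + q_{i-2} with p_{-2}=0, p_{-1}=1, q_{-2}=1, q_{-1}=0), until the denominator exceeds 66:
  i=0: a_0=4, p_0 = 4*1 + 0 = 4, q_0 = 4*0 + 1 = 1.
  i=1: a_1=1, p_1 = 1*4 + 1 = 5, q_1 = 1*1 + 0 = 1.
  i=2: a_2=6, p_2 = 6*5 + 4 = 34, q_2 = 6*1 + 1 = 7.
  i=3: a_3=2, p_3 = 2*34 + 5 = 73, q_3 = 2*7 + 1 = 15.
  i=4: a_4=1, p_4 = 1*73 + 34 = 107, q_4 = 1*15 + 7 = 22.
  i=5: a_5=1, p_5 = 1*107 + 73 = 180, q_5 = 1*22 + 15 = 37.
  i=6: a_6=2, p_6 = 2*180 + 107 = 467, q_6 = 2*37 + 22 = 96.
q_6 = 96 > 66, so the last convergent with denominator <= 66 is p_5/q_5 = 180/37.
The closest fraction with denominator <= 66 is either p_5/q_5 or the intermediate fraction (k*p_5 + p_4)/(k*q_5 + q_4) with the largest k >= 1 whose denominator stays <= 66; these approach x as k grows, and every other convergent or intermediate fraction in range is farther away.
Largest k: floor((66 - q_4)/q_5) = floor((66 - 22)/37) = 1.
That gives (1*180 + 107)/(1*37 + 22) = 287/59.
Compare the errors: |x - 180/37| = |467*37 - 180*96|/(96*37) = 1/3552, and |x - 287/59| = |467*59 - 287*96|/(96*59) = 1/5664.
Cross-multiplying, 1*3552 = 3552 < 5664 = 1*5664, so 1/5664 is smaller: the intermediate fraction 287/59 is closer to x than 180/37.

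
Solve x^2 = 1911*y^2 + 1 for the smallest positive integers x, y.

(x, y) = (62425, 1428)

First expand sqrt(1911) as a continued fraction. With x_i = (sqrt(1911) + m_i)/d_i and (m_0, d_0) = (0, 1): a_0 = floor(sqrt(1911)) = 43, since 43^2 = 1849 <= 1911 < 1936 = 44^2.
Iterate m_{i+1} = d_i*a_i - m_i, d_{i+1} = (1911 - m_{i+1}^2)/d_i, a_{i+1} = floor((a_0 + m_{i+1})/d_{i+1}):
  m_1 = 1*43 - 0 = 43, d_1 = (1911 - 43^2)/1 = 62/1 = 62, a_1 = floor((43 + 43)/62) = 1.
  m_2 = 62*1 - 43 = 19, d_2 = (1911 - 19^2)/62 = 1550/62 = 25, a_2 = floor((43 + 19)/25) = 2.
  m_3 = 25*2 - 19 = 31, d_3 = (1911 - 31^2)/25 = 950/25 = 38, a_3 = floor((43 + 31)/38) = 1.
  m_4 = 38*1 - 31 = 7, d_4 = (1911 - 7^2)/38 = 1862/38 = 49, a_4 = floor((43 + 7)/49) = 1.
  m_5 = 49*1 - 7 = 42, d_5 = (1911 - 42^2)/49 = 147/49 = 3, a_5 = floor((43 + 42)/3) = 28.
  m_6 = 3*28 - 42 = 42, d_6 = (1911 - 42^2)/3 = 147/3 = 49, a_6 = floor((43 + 42)/49) = 1.
  m_7 = 49*1 - 42 = 7, d_7 = (1911 - 7^2)/49 = 1862/49 = 38, a_7 = floor((43 + 7)/38) = 1.
  m_8 = 38*1 - 7 = 31, d_8 = (1911 - 31^2)/38 = 950/38 = 25, a_8 = floor((43 + 31)/25) = 2.
  m_9 = 25*2 - 31 = 19, d_9 = (1911 - 19^2)/25 = 1550/25 = 62, a_9 = floor((43 + 19)/62) = 1.
  m_10 = 62*1 - 19 = 43, d_10 = (1911 - 43^2)/62 = 62/62 = 1, a_10 = floor((43 + 43)/1) = 86.
  m_11 = 1*86 - 43 = 43, d_11 = (1911 - 43^2)/1 = 62/1 = 62: (m_11, d_11) = (m_1, d_1) = (43, 62), so from here the quotients repeat a_1, ..., a_10; the period length is 10.
So sqrt(1911) = [43; (1, 2, 1, 1, 28, 1, 1, 2, 1, 86)] with period length k = 10.
k is even, so the fundamental solution of x^2 - 1911y^2 = 1 is (p_{k-1}, q_{k-1}) = (p_9, q_9); compute convergents through index 9.
Convergents (p_i = a_i*p_{i-1} + p_{i-2}, q_i = a_i*q_{i-1} + q_{i-2} with p_{-2}=0, p_{-1}=1, q_{-2}=1, q_{-1}=0):
  i=0: a_0=43, p_0 = 43*1 + 0 = 43, q_0 = 43*0 + 1 = 1.
  i=1: a_1=1, p_1 = 1*43 + 1 = 44, q_1 = 1*1 + 0 = 1.
  i=2: a_2=2, p_2 = 2*44 + 43 = 131, q_2 = 2*1 + 1 = 3.
  i=3: a_3=1, p_3 = 1*131 + 44 = 175, q_3 = 1*3 + 1 = 4.
  i=4: a_4=1, p_4 = 1*175 + 131 = 306, q_4 = 1*4 + 3 = 7.
  i=5: a_5=28, p_5 = 28*306 + 175 = 8743, q_5 = 28*7 + 4 = 200.
  i=6: a_6=1, p_6 = 1*8743 + 306 = 9049, q_6 = 1*200 + 7 = 207.
  i=7: a_7=1, p_7 = 1*9049 + 8743 = 17792, q_7 = 1*207 + 200 = 407.
  i=8: a_8=2, p_8 = 2*17792 + 9049 = 44633, q_8 = 2*407 + 207 = 1021.
  i=9: a_9=1, p_9 = 1*44633 + 17792 = 62425, q_9 = 1*1021 + 407 = 1428.
Check: 62425^2 - 1911*1428^2 = 3896880625 - 3896880624 = 1, so (x, y) = (62425, 1428) solves the equation, and by the theorem it is the least positive solution.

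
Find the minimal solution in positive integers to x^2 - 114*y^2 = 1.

(x, y) = (1025, 96)

First expand sqrt(114) as a continued fraction. With x_i = (sqrt(114) + m_i)/d_i and (m_0, d_0) = (0, 1): a_0 = floor(sqrt(114)) = 10, since 10^2 = 100 <= 114 < 121 = 11^2.
Iterate m_{i+1} = d_i*a_i - m_i, d_{i+1} = (114 - m_{i+1}^2)/d_i, a_{i+1} = floor((a_0 + m_{i+1})/d_{i+1}):
  m_1 = 1*10 - 0 = 10, d_1 = (114 - 10^2)/1 = 14/1 = 14, a_1 = floor((10 + 10)/14) = 1.
  m_2 = 14*1 - 10 = 4, d_2 = (114 - 4^2)/14 = 98/14 = 7, a_2 = floor((10 + 4)/7) = 2.
  m_3 = 7*2 - 4 = 10, d_3 = (114 - 10^2)/7 = 14/7 = 2, a_3 = floor((10 + 10)/2) = 10.
  m_4 = 2*10 - 10 = 10, d_4 = (114 - 10^2)/2 = 14/2 = 7, a_4 = floor((10 + 10)/7) = 2.
  m_5 = 7*2 - 10 = 4, d_5 = (114 - 4^2)/7 = 98/7 = 14, a_5 = floor((10 + 4)/14) = 1.
  m_6 = 14*1 - 4 = 10, d_6 = (114 - 10^2)/14 = 14/14 = 1, a_6 = floor((10 + 10)/1) = 20.
  m_7 = 1*20 - 10 = 10, d_7 = (114 - 10^2)/1 = 14/1 = 14: (m_7, d_7) = (m_1, d_1) = (10, 14), so from here the quotients repeat a_1, ..., a_6; the period length is 6.
So sqrt(114) = [10; (1, 2, 10, 2, 1, 20)] with period length k = 6.
k is even, so the fundamental solution of x^2 - 114y^2 = 1 is (p_{k-1}, q_{k-1}) = (p_5, q_5); compute convergents through index 5.
Convergents (p_i = a_i*p_{i-1} + p_{i-2}, q_i = a_i*q_{i-1} + q_{i-2} with p_{-2}=0, p_{-1}=1, q_{-2}=1, q_{-1}=0):
  i=0: a_0=10, p_0 = 10*1 + 0 = 10, q_0 = 10*0 + 1 = 1.
  i=1: a_1=1, p_1 = 1*10 + 1 = 11, q_1 = 1*1 + 0 = 1.
  i=2: a_2=2, p_2 = 2*11 + 10 = 32, q_2 = 2*1 + 1 = 3.
  i=3: a_3=10, p_3 = 10*32 + 11 = 331, q_3 = 10*3 + 1 = 31.
  i=4: a_4=2, p_4 = 2*331 + 32 = 694, q_4 = 2*31 + 3 = 65.
  i=5: a_5=1, p_5 = 1*694 + 331 = 1025, q_5 = 1*65 + 31 = 96.
Check: 1025^2 - 114*96^2 = 1050625 - 1050624 = 1, so (x, y) = (1025, 96) solves the equation, and by the theorem it is the least positive solution.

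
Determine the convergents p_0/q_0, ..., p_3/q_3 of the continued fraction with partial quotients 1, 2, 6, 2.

1/1, 3/2, 19/13, 41/28

Using the convergent recurrence p_i = a_i*p_{i-1} + p_{i-2}, q_i = a_i*q_{i-1} + q_{i-2} with p_{-2}=0, p_{-1}=1, q_{-2}=1, q_{-1}=0:
  i=0: a_0=1, p_0 = 1*1 + 0 = 1, q_0 = 1*0 + 1 = 1.
  i=1: a_1=2, p_1 = 2*1 + 1 = 3, q_1 = 2*1 + 0 = 2.
  i=2: a_2=6, p_2 = 6*3 + 1 = 19, q_2 = 6*2 + 1 = 13.
  i=3: a_3=2, p_3 = 2*19 + 3 = 41, q_3 = 2*13 + 2 = 28.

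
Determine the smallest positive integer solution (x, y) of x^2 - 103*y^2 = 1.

First expand sqrt(103) as a continued fraction. With x_i = (sqrt(103) + m_i)/d_i and (m_0, d_0) = (0, 1): a_0 = floor(sqrt(103)) = 10, since 10^2 = 100 <= 103 < 121 = 11^2.
Iterate m_{i+1} = d_i*a_i - m_i, d_{i+1} = (103 - m_{i+1}^2)/d_i, a_{i+1} = floor((a_0 + m_{i+1})/d_{i+1}):
  m_1 = 1*10 - 0 = 10, d_1 = (103 - 10^2)/1 = 3/1 = 3, a_1 = floor((10 + 10)/3) = 6.
  m_2 = 3*6 - 10 = 8, d_2 = (103 - 8^2)/3 = 39/3 = 13, a_2 = floor((10 + 8)/13) = 1.
  m_3 = 13*1 - 8 = 5, d_3 = (103 - 5^2)/13 = 78/13 = 6, a_3 = floor((10 + 5)/6) = 2.
  m_4 = 6*2 - 5 = 7, d_4 = (103 - 7^2)/6 = 54/6 = 9, a_4 = floor((10 + 7)/9) = 1.
  m_5 = 9*1 - 7 = 2, d_5 = (103 - 2^2)/9 = 99/9 = 11, a_5 = floor((10 + 2)/11) = 1.
  m_6 = 11*1 - 2 = 9, d_6 = (103 - 9^2)/11 = 22/11 = 2, a_6 = floor((10 + 9)/2) = 9.
  m_7 = 2*9 - 9 = 9, d_7 = (103 - 9^2)/2 = 22/2 = 11, a_7 = floor((10 + 9)/11) = 1.
  m_8 = 11*1 - 9 = 2, d_8 = (103 - 2^2)/11 = 99/11 = 9, a_8 = floor((10 + 2)/9) = 1.
  m_9 = 9*1 - 2 = 7, d_9 = (103 - 7^2)/9 = 54/9 = 6, a_9 = floor((10 + 7)/6) = 2.
  m_10 = 6*2 - 7 = 5, d_10 = (103 - 5^2)/6 = 78/6 = 13, a_10 = floor((10 + 5)/13) = 1.
  m_11 = 13*1 - 5 = 8, d_11 = (103 - 8^2)/13 = 39/13 = 3, a_11 = floor((10 + 8)/3) = 6.
  m_12 = 3*6 - 8 = 10, d_12 = (103 - 10^2)/3 = 3/3 = 1, a_12 = floor((10 + 10)/1) = 20.
  m_13 = 1*20 - 10 = 10, d_13 = (103 - 10^2)/1 = 3/1 = 3: (m_13, d_13) = (m_1, d_1) = (10, 3), so from here the quotients repeat a_1, ..., a_12; the period length is 12.
So sqrt(103) = [10; (6, 1, 2, 1, 1, 9, 1, 1, 2, 1, 6, 20)] with period length k = 12.
k is even, so the fundamental solution of x^2 - 103y^2 = 1 is (p_{k-1}, q_{k-1}) = (p_11, q_11); compute convergents through index 11.
Convergents (p_i = a_i*p_{i-1} + p_{i-2}, q_i = a_i*q_{i-1} + q_{i-2} with p_{-2}=0, p_{-1}=1, q_{-2}=1, q_{-1}=0):
  i=0: a_0=10, p_0 = 10*1 + 0 = 10, q_0 = 10*0 + 1 = 1.
  i=1: a_1=6, p_1 = 6*10 + 1 = 61, q_1 = 6*1 + 0 = 6.
  i=2: a_2=1, p_2 = 1*61 + 10 = 71, q_2 = 1*6 + 1 = 7.
  i=3: a_3=2, p_3 = 2*71 + 61 = 203, q_3 = 2*7 + 6 = 20.
  i=4: a_4=1, p_4 = 1*203 + 71 = 274, q_4 = 1*20 + 7 = 27.
  i=5: a_5=1, p_5 = 1*274 + 203 = 477, q_5 = 1*27 + 20 = 47.
  i=6: a_6=9, p_6 = 9*477 + 274 = 4567, q_6 = 9*47 + 27 = 450.
  i=7: a_7=1, p_7 = 1*4567 + 477 = 5044, q_7 = 1*450 + 47 = 497.
  i=8: a_8=1, p_8 = 1*5044 + 4567 = 9611, q_8 = 1*497 + 450 = 947.
  i=9: a_9=2, p_9 = 2*9611 + 5044 = 24266, q_9 = 2*947 + 497 = 2391.
  i=10: a_10=1, p_10 = 1*24266 + 9611 = 33877, q_10 = 1*2391 + 947 = 3338.
  i=11: a_11=6, p_11 = 6*33877 + 24266 = 227528, q_11 = 6*3338 + 2391 = 22419.
Check: 227528^2 - 103*22419^2 = 51768990784 - 51768990783 = 1, so (x, y) = (227528, 22419) solves the equation, and by the theorem it is the least positive solution.

(x, y) = (227528, 22419)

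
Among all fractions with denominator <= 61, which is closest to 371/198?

Expand x = 371/198 as a continued fraction with the Euclidean algorithm:
  371 = 1*198 + 173, so a_0 = 1.
  198 = 1*173 + 25, so a_1 = 1.
  173 = 6*25 + 23, so a_2 = 6.
  25 = 1*23 + 2, so a_3 = 1.
  23 = 11*2 + 1, so a_4 = 11.
  2 = 2*1 + 0, so a_5 = 2.
so x = [1; 1, 6, 1, 11, 2].
Convergents (p_i = a_i*p_{i-1} + p_{i-2}, q_i = a_i*q_{i-1} + q_{i-2} with p_{-2}=0, p_{-1}=1, q_{-2}=1, q_{-1}=0), until the denominator exceeds 61:
  i=0: a_0=1, p_0 = 1*1 + 0 = 1, q_0 = 1*0 + 1 = 1.
  i=1: a_1=1, p_1 = 1*1 + 1 = 2, q_1 = 1*1 + 0 = 1.
  i=2: a_2=6, p_2 = 6*2 + 1 = 13, q_2 = 6*1 + 1 = 7.
  i=3: a_3=1, p_3 = 1*13 + 2 = 15, q_3 = 1*7 + 1 = 8.
  i=4: a_4=11, p_4 = 11*15 + 13 = 178, q_4 = 11*8 + 7 = 95.
q_4 = 95 > 61, so the last convergent with denominator <= 61 is p_3/q_3 = 15/8.
The closest fraction with denominator <= 61 is either p_3/q_3 or the intermediate fraction (k*p_3 + p_2)/(k*q_3 + q_2) with the largest k >= 1 whose denominator stays <= 61; these approach x as k grows, and every other convergent or intermediate fraction in range is farther away.
Largest k: floor((61 - q_2)/q_3) = floor((61 - 7)/8) = 6.
That gives (6*15 + 13)/(6*8 + 7) = 103/55.
Compare the errors: |x - 15/8| = |371*8 - 15*198|/(198*8) = 2/1584, and |x - 103/55| = |371*55 - 103*198|/(198*55) = 11/10890.
Cross-multiplying, 11*1584 = 17424 < 21780 = 2*10890, so 11/10890 is smaller: the intermediate fraction 103/55 is closer to x than 15/8.

103/55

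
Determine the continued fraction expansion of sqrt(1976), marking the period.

Write x_i = (sqrt(1976) + m_i)/d_i with (m_0, d_0) = (0, 1). a_0 = floor(sqrt(1976)) = 44, since 44^2 = 1936 <= 1976 < 2025 = 45^2.
Iterate m_{i+1} = d_i*a_i - m_i, d_{i+1} = (1976 - m_{i+1}^2)/d_i, a_{i+1} = floor((a_0 + m_{i+1})/d_{i+1}):
  m_1 = 1*44 - 0 = 44, d_1 = (1976 - 44^2)/1 = 40/1 = 40, a_1 = floor((44 + 44)/40) = 2.
  m_2 = 40*2 - 44 = 36, d_2 = (1976 - 36^2)/40 = 680/40 = 17, a_2 = floor((44 + 36)/17) = 4.
  m_3 = 17*4 - 36 = 32, d_3 = (1976 - 32^2)/17 = 952/17 = 56, a_3 = floor((44 + 32)/56) = 1.
  m_4 = 56*1 - 32 = 24, d_4 = (1976 - 24^2)/56 = 1400/56 = 25, a_4 = floor((44 + 24)/25) = 2.
  m_5 = 25*2 - 24 = 26, d_5 = (1976 - 26^2)/25 = 1300/25 = 52, a_5 = floor((44 + 26)/52) = 1.
  m_6 = 52*1 - 26 = 26, d_6 = (1976 - 26^2)/52 = 1300/52 = 25, a_6 = floor((44 + 26)/25) = 2.
  m_7 = 25*2 - 26 = 24, d_7 = (1976 - 24^2)/25 = 1400/25 = 56, a_7 = floor((44 + 24)/56) = 1.
  m_8 = 56*1 - 24 = 32, d_8 = (1976 - 32^2)/56 = 952/56 = 17, a_8 = floor((44 + 32)/17) = 4.
  m_9 = 17*4 - 32 = 36, d_9 = (1976 - 36^2)/17 = 680/17 = 40, a_9 = floor((44 + 36)/40) = 2.
  m_10 = 40*2 - 36 = 44, d_10 = (1976 - 44^2)/40 = 40/40 = 1, a_10 = floor((44 + 44)/1) = 88.
  m_11 = 1*88 - 44 = 44, d_11 = (1976 - 44^2)/1 = 40/1 = 40: (m_11, d_11) = (m_1, d_1) = (44, 40), so from here the quotients repeat a_1, ..., a_10; the period length is 10.
Hence the expansion of sqrt(1976) is a_0 = 44 followed by the repeating block 2, 4, 1, 2, 1, 2, 1, 4, 2, 88 (period 10).

[44; (2, 4, 1, 2, 1, 2, 1, 4, 2, 88)]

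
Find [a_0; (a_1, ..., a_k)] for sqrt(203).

[14; (4, 28)]

Write x_i = (sqrt(203) + m_i)/d_i with (m_0, d_0) = (0, 1). a_0 = floor(sqrt(203)) = 14, since 14^2 = 196 <= 203 < 225 = 15^2.
Iterate m_{i+1} = d_i*a_i - m_i, d_{i+1} = (203 - m_{i+1}^2)/d_i, a_{i+1} = floor((a_0 + m_{i+1})/d_{i+1}):
  m_1 = 1*14 - 0 = 14, d_1 = (203 - 14^2)/1 = 7/1 = 7, a_1 = floor((14 + 14)/7) = 4.
  m_2 = 7*4 - 14 = 14, d_2 = (203 - 14^2)/7 = 7/7 = 1, a_2 = floor((14 + 14)/1) = 28.
  m_3 = 1*28 - 14 = 14, d_3 = (203 - 14^2)/1 = 7/1 = 7: (m_3, d_3) = (m_1, d_1) = (14, 7), so from here the quotients repeat a_1, a_2; the period length is 2.
Hence the expansion of sqrt(203) is a_0 = 14 followed by the repeating block 4, 28 (period 2).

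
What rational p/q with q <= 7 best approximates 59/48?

5/4

Expand x = 59/48 as a continued fraction with the Euclidean algorithm:
  59 = 1*48 + 11, so a_0 = 1.
  48 = 4*11 + 4, so a_1 = 4.
  11 = 2*4 + 3, so a_2 = 2.
  4 = 1*3 + 1, so a_3 = 1.
  3 = 3*1 + 0, so a_4 = 3.
so x = [1; 4, 2, 1, 3].
Convergents (p_i = a_i*p_{i-1} + p_{i-2}, q_i = a_i*q_{i-1} + q_{i-2} with p_{-2}=0, p_{-1}=1, q_{-2}=1, q_{-1}=0), until the denominator exceeds 7:
  i=0: a_0=1, p_0 = 1*1 + 0 = 1, q_0 = 1*0 + 1 = 1.
  i=1: a_1=4, p_1 = 4*1 + 1 = 5, q_1 = 4*1 + 0 = 4.
  i=2: a_2=2, p_2 = 2*5 + 1 = 11, q_2 = 2*4 + 1 = 9.
q_2 = 9 > 7, so the last convergent with denominator <= 7 is p_1/q_1 = 5/4.
The closest fraction with denominator <= 7 is either p_1/q_1 or the intermediate fraction (k*p_1 + p_0)/(k*q_1 + q_0) with the largest k >= 1 whose denominator stays <= 7; these approach x as k grows, and every other convergent or intermediate fraction in range is farther away.
Largest k: floor((7 - q_0)/q_1) = floor((7 - 1)/4) = 1.
That gives (1*5 + 1)/(1*4 + 1) = 6/5.
Compare the errors: |x - 5/4| = |59*4 - 5*48|/(48*4) = 4/192, and |x - 6/5| = |59*5 - 6*48|/(48*5) = 7/240.
Cross-multiplying, 4*240 = 960 < 1344 = 7*192, so 4/192 is smaller: the convergent 5/4 is closer to x than 6/5.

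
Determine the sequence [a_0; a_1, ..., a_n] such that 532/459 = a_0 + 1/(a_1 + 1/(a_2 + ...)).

[1; 6, 3, 2, 10]

Run the Euclidean algorithm on 532 and 459; the successive quotients are the partial quotients a_0, a_1, ... (each step inverts the fractional part left over by the previous one):
  532 = 1*459 + 73, so a_0 = 1.
  459 = 6*73 + 21, so a_1 = 6.
  73 = 3*21 + 10, so a_2 = 3.
  21 = 2*10 + 1, so a_3 = 2.
  10 = 10*1 + 0, so a_4 = 10.
The remainder reaches 0 after 5 divisions, so the expansion has 5 partial quotients, read off in order.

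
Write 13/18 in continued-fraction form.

Run the Euclidean algorithm on 13 and 18; the successive quotients are the partial quotients a_0, a_1, ... (each step inverts the fractional part left over by the previous one):
  13 = 0*18 + 13, so a_0 = 0.
  18 = 1*13 + 5, so a_1 = 1.
  13 = 2*5 + 3, so a_2 = 2.
  5 = 1*3 + 2, so a_3 = 1.
  3 = 1*2 + 1, so a_4 = 1.
  2 = 2*1 + 0, so a_5 = 2.
The remainder reaches 0 after 6 divisions, so the expansion has 6 partial quotients, read off in order.

[0; 1, 2, 1, 1, 2]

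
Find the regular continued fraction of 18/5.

Run the Euclidean algorithm on 18 and 5; the successive quotients are the partial quotients a_0, a_1, ... (each step inverts the fractional part left over by the previous one):
  18 = 3*5 + 3, so a_0 = 3.
  5 = 1*3 + 2, so a_1 = 1.
  3 = 1*2 + 1, so a_2 = 1.
  2 = 2*1 + 0, so a_3 = 2.
The remainder reaches 0 after 4 divisions, so the expansion has 4 partial quotients, read off in order.

[3; 1, 1, 2]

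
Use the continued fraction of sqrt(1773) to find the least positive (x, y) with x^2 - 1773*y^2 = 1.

(x, y) = (308897, 7336)

First expand sqrt(1773) as a continued fraction. With x_i = (sqrt(1773) + m_i)/d_i and (m_0, d_0) = (0, 1): a_0 = floor(sqrt(1773)) = 42, since 42^2 = 1764 <= 1773 < 1849 = 43^2.
Iterate m_{i+1} = d_i*a_i - m_i, d_{i+1} = (1773 - m_{i+1}^2)/d_i, a_{i+1} = floor((a_0 + m_{i+1})/d_{i+1}):
  m_1 = 1*42 - 0 = 42, d_1 = (1773 - 42^2)/1 = 9/1 = 9, a_1 = floor((42 + 42)/9) = 9.
  m_2 = 9*9 - 42 = 39, d_2 = (1773 - 39^2)/9 = 252/9 = 28, a_2 = floor((42 + 39)/28) = 2.
  m_3 = 28*2 - 39 = 17, d_3 = (1773 - 17^2)/28 = 1484/28 = 53, a_3 = floor((42 + 17)/53) = 1.
  m_4 = 53*1 - 17 = 36, d_4 = (1773 - 36^2)/53 = 477/53 = 9, a_4 = floor((42 + 36)/9) = 8.
  m_5 = 9*8 - 36 = 36, d_5 = (1773 - 36^2)/9 = 477/9 = 53, a_5 = floor((42 + 36)/53) = 1.
  m_6 = 53*1 - 36 = 17, d_6 = (1773 - 17^2)/53 = 1484/53 = 28, a_6 = floor((42 + 17)/28) = 2.
  m_7 = 28*2 - 17 = 39, d_7 = (1773 - 39^2)/28 = 252/28 = 9, a_7 = floor((42 + 39)/9) = 9.
  m_8 = 9*9 - 39 = 42, d_8 = (1773 - 42^2)/9 = 9/9 = 1, a_8 = floor((42 + 42)/1) = 84.
  m_9 = 1*84 - 42 = 42, d_9 = (1773 - 42^2)/1 = 9/1 = 9: (m_9, d_9) = (m_1, d_1) = (42, 9), so from here the quotients repeat a_1, ..., a_8; the period length is 8.
So sqrt(1773) = [42; (9, 2, 1, 8, 1, 2, 9, 84)] with period length k = 8.
k is even, so the fundamental solution of x^2 - 1773y^2 = 1 is (p_{k-1}, q_{k-1}) = (p_7, q_7); compute convergents through index 7.
Convergents (p_i = a_i*p_{i-1} + p_{i-2}, q_i = a_i*q_{i-1} + q_{i-2} with p_{-2}=0, p_{-1}=1, q_{-2}=1, q_{-1}=0):
  i=0: a_0=42, p_0 = 42*1 + 0 = 42, q_0 = 42*0 + 1 = 1.
  i=1: a_1=9, p_1 = 9*42 + 1 = 379, q_1 = 9*1 + 0 = 9.
  i=2: a_2=2, p_2 = 2*379 + 42 = 800, q_2 = 2*9 + 1 = 19.
  i=3: a_3=1, p_3 = 1*800 + 379 = 1179, q_3 = 1*19 + 9 = 28.
  i=4: a_4=8, p_4 = 8*1179 + 800 = 10232, q_4 = 8*28 + 19 = 243.
  i=5: a_5=1, p_5 = 1*10232 + 1179 = 11411, q_5 = 1*243 + 28 = 271.
  i=6: a_6=2, p_6 = 2*11411 + 10232 = 33054, q_6 = 2*271 + 243 = 785.
  i=7: a_7=9, p_7 = 9*33054 + 11411 = 308897, q_7 = 9*785 + 271 = 7336.
Check: 308897^2 - 1773*7336^2 = 95417356609 - 95417356608 = 1, so (x, y) = (308897, 7336) solves the equation, and by the theorem it is the least positive solution.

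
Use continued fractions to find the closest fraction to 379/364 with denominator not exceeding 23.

24/23

Expand x = 379/364 as a continued fraction with the Euclidean algorithm:
  379 = 1*364 + 15, so a_0 = 1.
  364 = 24*15 + 4, so a_1 = 24.
  15 = 3*4 + 3, so a_2 = 3.
  4 = 1*3 + 1, so a_3 = 1.
  3 = 3*1 + 0, so a_4 = 3.
so x = [1; 24, 3, 1, 3].
Convergents (p_i = a_i*p_{i-1} + p_{i-2}, q_i = a_i*q_{i-1} + q_{i-2} with p_{-2}=0, p_{-1}=1, q_{-2}=1, q_{-1}=0), until the denominator exceeds 23:
  i=0: a_0=1, p_0 = 1*1 + 0 = 1, q_0 = 1*0 + 1 = 1.
  i=1: a_1=24, p_1 = 24*1 + 1 = 25, q_1 = 24*1 + 0 = 24.
q_1 = 24 > 23, so the last convergent with denominator <= 23 is p_0/q_0 = 1/1.
The closest fraction with denominator <= 23 is either p_0/q_0 or the intermediate fraction (k*p_0 + p_{-1})/(k*q_0 + q_{-1}) with the largest k >= 1 whose denominator stays <= 23; these approach x as k grows, and every other convergent or intermediate fraction in range is farther away.
Largest k: floor((23 - q_{-1})/q_0) = floor((23 - 0)/1) = 23 (using the seeds p_{-1} = 1, q_{-1} = 0).
That gives (23*1 + 1)/(23*1 + 0) = 24/23.
Compare the errors: |x - 1/1| = |379*1 - 1*364|/(364*1) = 15/364, and |x - 24/23| = |379*23 - 24*364|/(364*23) = 19/8372.
Cross-multiplying, 19*364 = 6916 < 125580 = 15*8372, so 19/8372 is smaller: the intermediate fraction 24/23 is closer to x than 1/1.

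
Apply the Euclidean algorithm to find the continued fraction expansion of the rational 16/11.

Run the Euclidean algorithm on 16 and 11; the successive quotients are the partial quotients a_0, a_1, ... (each step inverts the fractional part left over by the previous one):
  16 = 1*11 + 5, so a_0 = 1.
  11 = 2*5 + 1, so a_1 = 2.
  5 = 5*1 + 0, so a_2 = 5.
The remainder reaches 0 after 3 divisions, so the expansion has 3 partial quotients, read off in order.

[1; 2, 5]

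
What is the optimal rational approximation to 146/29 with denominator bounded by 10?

Expand x = 146/29 as a continued fraction with the Euclidean algorithm:
  146 = 5*29 + 1, so a_0 = 5.
  29 = 29*1 + 0, so a_1 = 29.
so x = [5; 29].
Convergents (p_i = a_i*p_{i-1} + p_{i-2}, q_i = a_i*q_{i-1} + q_{i-2} with p_{-2}=0, p_{-1}=1, q_{-2}=1, q_{-1}=0), until the denominator exceeds 10:
  i=0: a_0=5, p_0 = 5*1 + 0 = 5, q_0 = 5*0 + 1 = 1.
  i=1: a_1=29, p_1 = 29*5 + 1 = 146, q_1 = 29*1 + 0 = 29.
q_1 = 29 > 10, so the last convergent with denominator <= 10 is p_0/q_0 = 5/1.
The closest fraction with denominator <= 10 is either p_0/q_0 or the intermediate fraction (k*p_0 + p_{-1})/(k*q_0 + q_{-1}) with the largest k >= 1 whose denominator stays <= 10; these approach x as k grows, and every other convergent or intermediate fraction in range is farther away.
Largest k: floor((10 - q_{-1})/q_0) = floor((10 - 0)/1) = 10 (using the seeds p_{-1} = 1, q_{-1} = 0).
That gives (10*5 + 1)/(10*1 + 0) = 51/10.
Compare the errors: |x - 5/1| = |146*1 - 5*29|/(29*1) = 1/29, and |x - 51/10| = |146*10 - 51*29|/(29*10) = 19/290.
Cross-multiplying, 1*290 = 290 < 551 = 19*29, so 1/29 is smaller: the convergent 5/1 is closer to x than 51/10.

5/1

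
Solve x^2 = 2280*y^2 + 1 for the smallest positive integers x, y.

(x, y) = (191, 4)

First expand sqrt(2280) as a continued fraction. With x_i = (sqrt(2280) + m_i)/d_i and (m_0, d_0) = (0, 1): a_0 = floor(sqrt(2280)) = 47, since 47^2 = 2209 <= 2280 < 2304 = 48^2.
Iterate m_{i+1} = d_i*a_i - m_i, d_{i+1} = (2280 - m_{i+1}^2)/d_i, a_{i+1} = floor((a_0 + m_{i+1})/d_{i+1}):
  m_1 = 1*47 - 0 = 47, d_1 = (2280 - 47^2)/1 = 71/1 = 71, a_1 = floor((47 + 47)/71) = 1.
  m_2 = 71*1 - 47 = 24, d_2 = (2280 - 24^2)/71 = 1704/71 = 24, a_2 = floor((47 + 24)/24) = 2.
  m_3 = 24*2 - 24 = 24, d_3 = (2280 - 24^2)/24 = 1704/24 = 71, a_3 = floor((47 + 24)/71) = 1.
  m_4 = 71*1 - 24 = 47, d_4 = (2280 - 47^2)/71 = 71/71 = 1, a_4 = floor((47 + 47)/1) = 94.
  m_5 = 1*94 - 47 = 47, d_5 = (2280 - 47^2)/1 = 71/1 = 71: (m_5, d_5) = (m_1, d_1) = (47, 71), so from here the quotients repeat a_1, ..., a_4; the period length is 4.
So sqrt(2280) = [47; (1, 2, 1, 94)] with period length k = 4.
k is even, so the fundamental solution of x^2 - 2280y^2 = 1 is (p_{k-1}, q_{k-1}) = (p_3, q_3); compute convergents through index 3.
Convergents (p_i = a_i*p_{i-1} + p_{i-2}, q_i = a_i*q_{i-1} + q_{i-2} with p_{-2}=0, p_{-1}=1, q_{-2}=1, q_{-1}=0):
  i=0: a_0=47, p_0 = 47*1 + 0 = 47, q_0 = 47*0 + 1 = 1.
  i=1: a_1=1, p_1 = 1*47 + 1 = 48, q_1 = 1*1 + 0 = 1.
  i=2: a_2=2, p_2 = 2*48 + 47 = 143, q_2 = 2*1 + 1 = 3.
  i=3: a_3=1, p_3 = 1*143 + 48 = 191, q_3 = 1*3 + 1 = 4.
Check: 191^2 - 2280*4^2 = 36481 - 36480 = 1, so (x, y) = (191, 4) solves the equation, and by the theorem it is the least positive solution.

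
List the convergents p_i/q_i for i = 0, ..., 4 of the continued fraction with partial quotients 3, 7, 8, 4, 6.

3/1, 22/7, 179/57, 738/235, 4607/1467

Using the convergent recurrence p_i = a_i*p_{i-1} + p_{i-2}, q_i = a_i*q_{i-1} + q_{i-2} with p_{-2}=0, p_{-1}=1, q_{-2}=1, q_{-1}=0:
  i=0: a_0=3, p_0 = 3*1 + 0 = 3, q_0 = 3*0 + 1 = 1.
  i=1: a_1=7, p_1 = 7*3 + 1 = 22, q_1 = 7*1 + 0 = 7.
  i=2: a_2=8, p_2 = 8*22 + 3 = 179, q_2 = 8*7 + 1 = 57.
  i=3: a_3=4, p_3 = 4*179 + 22 = 738, q_3 = 4*57 + 7 = 235.
  i=4: a_4=6, p_4 = 6*738 + 179 = 4607, q_4 = 6*235 + 57 = 1467.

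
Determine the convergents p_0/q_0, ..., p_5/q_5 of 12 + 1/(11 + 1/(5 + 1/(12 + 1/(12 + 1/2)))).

Using the convergent recurrence p_i = a_i*p_{i-1} + p_{i-2}, q_i = a_i*q_{i-1} + q_{i-2} with p_{-2}=0, p_{-1}=1, q_{-2}=1, q_{-1}=0:
  i=0: a_0=12, p_0 = 12*1 + 0 = 12, q_0 = 12*0 + 1 = 1.
  i=1: a_1=11, p_1 = 11*12 + 1 = 133, q_1 = 11*1 + 0 = 11.
  i=2: a_2=5, p_2 = 5*133 + 12 = 677, q_2 = 5*11 + 1 = 56.
  i=3: a_3=12, p_3 = 12*677 + 133 = 8257, q_3 = 12*56 + 11 = 683.
  i=4: a_4=12, p_4 = 12*8257 + 677 = 99761, q_4 = 12*683 + 56 = 8252.
  i=5: a_5=2, p_5 = 2*99761 + 8257 = 207779, q_5 = 2*8252 + 683 = 17187.

12/1, 133/11, 677/56, 8257/683, 99761/8252, 207779/17187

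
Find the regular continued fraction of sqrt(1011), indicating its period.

Write x_i = (sqrt(1011) + m_i)/d_i with (m_0, d_0) = (0, 1). a_0 = floor(sqrt(1011)) = 31, since 31^2 = 961 <= 1011 < 1024 = 32^2.
Iterate m_{i+1} = d_i*a_i - m_i, d_{i+1} = (1011 - m_{i+1}^2)/d_i, a_{i+1} = floor((a_0 + m_{i+1})/d_{i+1}):
  m_1 = 1*31 - 0 = 31, d_1 = (1011 - 31^2)/1 = 50/1 = 50, a_1 = floor((31 + 31)/50) = 1.
  m_2 = 50*1 - 31 = 19, d_2 = (1011 - 19^2)/50 = 650/50 = 13, a_2 = floor((31 + 19)/13) = 3.
  m_3 = 13*3 - 19 = 20, d_3 = (1011 - 20^2)/13 = 611/13 = 47, a_3 = floor((31 + 20)/47) = 1.
  m_4 = 47*1 - 20 = 27, d_4 = (1011 - 27^2)/47 = 282/47 = 6, a_4 = floor((31 + 27)/6) = 9.
  m_5 = 6*9 - 27 = 27, d_5 = (1011 - 27^2)/6 = 282/6 = 47, a_5 = floor((31 + 27)/47) = 1.
  m_6 = 47*1 - 27 = 20, d_6 = (1011 - 20^2)/47 = 611/47 = 13, a_6 = floor((31 + 20)/13) = 3.
  m_7 = 13*3 - 20 = 19, d_7 = (1011 - 19^2)/13 = 650/13 = 50, a_7 = floor((31 + 19)/50) = 1.
  m_8 = 50*1 - 19 = 31, d_8 = (1011 - 31^2)/50 = 50/50 = 1, a_8 = floor((31 + 31)/1) = 62.
  m_9 = 1*62 - 31 = 31, d_9 = (1011 - 31^2)/1 = 50/1 = 50: (m_9, d_9) = (m_1, d_1) = (31, 50), so from here the quotients repeat a_1, ..., a_8; the period length is 8.
Hence the expansion of sqrt(1011) is a_0 = 31 followed by the repeating block 1, 3, 1, 9, 1, 3, 1, 62 (period 8).

[31; (1, 3, 1, 9, 1, 3, 1, 62)]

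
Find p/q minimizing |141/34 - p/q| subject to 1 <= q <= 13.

Expand x = 141/34 as a continued fraction with the Euclidean algorithm:
  141 = 4*34 + 5, so a_0 = 4.
  34 = 6*5 + 4, so a_1 = 6.
  5 = 1*4 + 1, so a_2 = 1.
  4 = 4*1 + 0, so a_3 = 4.
so x = [4; 6, 1, 4].
Convergents (p_i = a_i*p_{i-1} + p_{i-2}, q_i = a_i*q_{i-1} + q_{i-2} with p_{-2}=0, p_{-1}=1, q_{-2}=1, q_{-1}=0), until the denominator exceeds 13:
  i=0: a_0=4, p_0 = 4*1 + 0 = 4, q_0 = 4*0 + 1 = 1.
  i=1: a_1=6, p_1 = 6*4 + 1 = 25, q_1 = 6*1 + 0 = 6.
  i=2: a_2=1, p_2 = 1*25 + 4 = 29, q_2 = 1*6 + 1 = 7.
  i=3: a_3=4, p_3 = 4*29 + 25 = 141, q_3 = 4*7 + 6 = 34.
q_3 = 34 > 13, so the last convergent with denominator <= 13 is p_2/q_2 = 29/7.
The closest fraction with denominator <= 13 is either p_2/q_2 or the intermediate fraction (k*p_2 + p_1)/(k*q_2 + q_1) with the largest k >= 1 whose denominator stays <= 13; these approach x as k grows, and every other convergent or intermediate fraction in range is farther away.
Largest k: floor((13 - q_1)/q_2) = floor((13 - 6)/7) = 1.
That gives (1*29 + 25)/(1*7 + 6) = 54/13.
Compare the errors: |x - 29/7| = |141*7 - 29*34|/(34*7) = 1/238, and |x - 54/13| = |141*13 - 54*34|/(34*13) = 3/442.
Cross-multiplying, 1*442 = 442 < 714 = 3*238, so 1/238 is smaller: the convergent 29/7 is closer to x than 54/13.

29/7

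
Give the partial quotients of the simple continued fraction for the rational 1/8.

Run the Euclidean algorithm on 1 and 8; the successive quotients are the partial quotients a_0, a_1, ... (each step inverts the fractional part left over by the previous one):
  1 = 0*8 + 1, so a_0 = 0.
  8 = 8*1 + 0, so a_1 = 8.
The remainder reaches 0 after 2 divisions, so the expansion has 2 partial quotients, read off in order.

[0; 8]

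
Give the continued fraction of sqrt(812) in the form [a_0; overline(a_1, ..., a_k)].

[28; overline(2, 56)]

Write x_i = (sqrt(812) + m_i)/d_i with (m_0, d_0) = (0, 1). a_0 = floor(sqrt(812)) = 28, since 28^2 = 784 <= 812 < 841 = 29^2.
Iterate m_{i+1} = d_i*a_i - m_i, d_{i+1} = (812 - m_{i+1}^2)/d_i, a_{i+1} = floor((a_0 + m_{i+1})/d_{i+1}):
  m_1 = 1*28 - 0 = 28, d_1 = (812 - 28^2)/1 = 28/1 = 28, a_1 = floor((28 + 28)/28) = 2.
  m_2 = 28*2 - 28 = 28, d_2 = (812 - 28^2)/28 = 28/28 = 1, a_2 = floor((28 + 28)/1) = 56.
  m_3 = 1*56 - 28 = 28, d_3 = (812 - 28^2)/1 = 28/1 = 28: (m_3, d_3) = (m_1, d_1) = (28, 28), so from here the quotients repeat a_1, a_2; the period length is 2.
Hence the expansion of sqrt(812) is a_0 = 28 followed by the repeating block 2, 56 (period 2).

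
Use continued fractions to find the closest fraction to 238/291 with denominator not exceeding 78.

9/11

Expand x = 238/291 as a continued fraction with the Euclidean algorithm:
  238 = 0*291 + 238, so a_0 = 0.
  291 = 1*238 + 53, so a_1 = 1.
  238 = 4*53 + 26, so a_2 = 4.
  53 = 2*26 + 1, so a_3 = 2.
  26 = 26*1 + 0, so a_4 = 26.
so x = [0; 1, 4, 2, 26].
Convergents (p_i = a_i*p_{i-1} + p_{i-2}, q_i = a_i*q_{i-1} + q_{i-2} with p_{-2}=0, p_{-1}=1, q_{-2}=1, q_{-1}=0), until the denominator exceeds 78:
  i=0: a_0=0, p_0 = 0*1 + 0 = 0, q_0 = 0*0 + 1 = 1.
  i=1: a_1=1, p_1 = 1*0 + 1 = 1, q_1 = 1*1 + 0 = 1.
  i=2: a_2=4, p_2 = 4*1 + 0 = 4, q_2 = 4*1 + 1 = 5.
  i=3: a_3=2, p_3 = 2*4 + 1 = 9, q_3 = 2*5 + 1 = 11.
  i=4: a_4=26, p_4 = 26*9 + 4 = 238, q_4 = 26*11 + 5 = 291.
q_4 = 291 > 78, so the last convergent with denominator <= 78 is p_3/q_3 = 9/11.
The closest fraction with denominator <= 78 is either p_3/q_3 or the intermediate fraction (k*p_3 + p_2)/(k*q_3 + q_2) with the largest k >= 1 whose denominator stays <= 78; these approach x as k grows, and every other convergent or intermediate fraction in range is farther away.
Largest k: floor((78 - q_2)/q_3) = floor((78 - 5)/11) = 6.
That gives (6*9 + 4)/(6*11 + 5) = 58/71.
Compare the errors: |x - 9/11| = |238*11 - 9*291|/(291*11) = 1/3201, and |x - 58/71| = |238*71 - 58*291|/(291*71) = 20/20661.
Cross-multiplying, 1*20661 = 20661 < 64020 = 20*3201, so 1/3201 is smaller: the convergent 9/11 is closer to x than 58/71.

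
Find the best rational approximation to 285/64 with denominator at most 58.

236/53

Expand x = 285/64 as a continued fraction with the Euclidean algorithm:
  285 = 4*64 + 29, so a_0 = 4.
  64 = 2*29 + 6, so a_1 = 2.
  29 = 4*6 + 5, so a_2 = 4.
  6 = 1*5 + 1, so a_3 = 1.
  5 = 5*1 + 0, so a_4 = 5.
so x = [4; 2, 4, 1, 5].
Convergents (p_i = a_i*p_{i-1} + p_{i-2}, q_i = a_i*q_{i-1} + q_{i-2} with p_{-2}=0, p_{-1}=1, q_{-2}=1, q_{-1}=0), until the denominator exceeds 58:
  i=0: a_0=4, p_0 = 4*1 + 0 = 4, q_0 = 4*0 + 1 = 1.
  i=1: a_1=2, p_1 = 2*4 + 1 = 9, q_1 = 2*1 + 0 = 2.
  i=2: a_2=4, p_2 = 4*9 + 4 = 40, q_2 = 4*2 + 1 = 9.
  i=3: a_3=1, p_3 = 1*40 + 9 = 49, q_3 = 1*9 + 2 = 11.
  i=4: a_4=5, p_4 = 5*49 + 40 = 285, q_4 = 5*11 + 9 = 64.
q_4 = 64 > 58, so the last convergent with denominator <= 58 is p_3/q_3 = 49/11.
The closest fraction with denominator <= 58 is either p_3/q_3 or the intermediate fraction (k*p_3 + p_2)/(k*q_3 + q_2) with the largest k >= 1 whose denominator stays <= 58; these approach x as k grows, and every other convergent or intermediate fraction in range is farther away.
Largest k: floor((58 - q_2)/q_3) = floor((58 - 9)/11) = 4.
That gives (4*49 + 40)/(4*11 + 9) = 236/53.
Compare the errors: |x - 49/11| = |285*11 - 49*64|/(64*11) = 1/704, and |x - 236/53| = |285*53 - 236*64|/(64*53) = 1/3392.
Cross-multiplying, 1*704 = 704 < 3392 = 1*3392, so 1/3392 is smaller: the intermediate fraction 236/53 is closer to x than 49/11.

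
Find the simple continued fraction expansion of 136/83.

Run the Euclidean algorithm on 136 and 83; the successive quotients are the partial quotients a_0, a_1, ... (each step inverts the fractional part left over by the previous one):
  136 = 1*83 + 53, so a_0 = 1.
  83 = 1*53 + 30, so a_1 = 1.
  53 = 1*30 + 23, so a_2 = 1.
  30 = 1*23 + 7, so a_3 = 1.
  23 = 3*7 + 2, so a_4 = 3.
  7 = 3*2 + 1, so a_5 = 3.
  2 = 2*1 + 0, so a_6 = 2.
The remainder reaches 0 after 7 divisions, so the expansion has 7 partial quotients, read off in order.

[1; 1, 1, 1, 3, 3, 2]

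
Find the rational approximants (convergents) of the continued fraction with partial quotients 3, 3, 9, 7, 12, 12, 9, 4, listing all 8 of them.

3/1, 10/3, 93/28, 661/199, 8025/2416, 96961/29191, 880674/265135, 3619657/1089731

Using the convergent recurrence p_i = a_i*p_{i-1} + p_{i-2}, q_i = a_i*q_{i-1} + q_{i-2} with p_{-2}=0, p_{-1}=1, q_{-2}=1, q_{-1}=0:
  i=0: a_0=3, p_0 = 3*1 + 0 = 3, q_0 = 3*0 + 1 = 1.
  i=1: a_1=3, p_1 = 3*3 + 1 = 10, q_1 = 3*1 + 0 = 3.
  i=2: a_2=9, p_2 = 9*10 + 3 = 93, q_2 = 9*3 + 1 = 28.
  i=3: a_3=7, p_3 = 7*93 + 10 = 661, q_3 = 7*28 + 3 = 199.
  i=4: a_4=12, p_4 = 12*661 + 93 = 8025, q_4 = 12*199 + 28 = 2416.
  i=5: a_5=12, p_5 = 12*8025 + 661 = 96961, q_5 = 12*2416 + 199 = 29191.
  i=6: a_6=9, p_6 = 9*96961 + 8025 = 880674, q_6 = 9*29191 + 2416 = 265135.
  i=7: a_7=4, p_7 = 4*880674 + 96961 = 3619657, q_7 = 4*265135 + 29191 = 1089731.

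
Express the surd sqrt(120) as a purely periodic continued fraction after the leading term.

Write x_i = (sqrt(120) + m_i)/d_i with (m_0, d_0) = (0, 1). a_0 = floor(sqrt(120)) = 10, since 10^2 = 100 <= 120 < 121 = 11^2.
Iterate m_{i+1} = d_i*a_i - m_i, d_{i+1} = (120 - m_{i+1}^2)/d_i, a_{i+1} = floor((a_0 + m_{i+1})/d_{i+1}):
  m_1 = 1*10 - 0 = 10, d_1 = (120 - 10^2)/1 = 20/1 = 20, a_1 = floor((10 + 10)/20) = 1.
  m_2 = 20*1 - 10 = 10, d_2 = (120 - 10^2)/20 = 20/20 = 1, a_2 = floor((10 + 10)/1) = 20.
  m_3 = 1*20 - 10 = 10, d_3 = (120 - 10^2)/1 = 20/1 = 20: (m_3, d_3) = (m_1, d_1) = (10, 20), so from here the quotients repeat a_1, a_2; the period length is 2.
Hence the expansion of sqrt(120) is a_0 = 10 followed by the repeating block 1, 20 (period 2).

[10; (1, 20)]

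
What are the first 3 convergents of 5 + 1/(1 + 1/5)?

Using the convergent recurrence p_i = a_i*p_{i-1} + p_{i-2}, q_i = a_i*q_{i-1} + q_{i-2} with p_{-2}=0, p_{-1}=1, q_{-2}=1, q_{-1}=0:
  i=0: a_0=5, p_0 = 5*1 + 0 = 5, q_0 = 5*0 + 1 = 1.
  i=1: a_1=1, p_1 = 1*5 + 1 = 6, q_1 = 1*1 + 0 = 1.
  i=2: a_2=5, p_2 = 5*6 + 5 = 35, q_2 = 5*1 + 1 = 6.

5/1, 6/1, 35/6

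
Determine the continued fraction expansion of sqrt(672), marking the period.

Write x_i = (sqrt(672) + m_i)/d_i with (m_0, d_0) = (0, 1). a_0 = floor(sqrt(672)) = 25, since 25^2 = 625 <= 672 < 676 = 26^2.
Iterate m_{i+1} = d_i*a_i - m_i, d_{i+1} = (672 - m_{i+1}^2)/d_i, a_{i+1} = floor((a_0 + m_{i+1})/d_{i+1}):
  m_1 = 1*25 - 0 = 25, d_1 = (672 - 25^2)/1 = 47/1 = 47, a_1 = floor((25 + 25)/47) = 1.
  m_2 = 47*1 - 25 = 22, d_2 = (672 - 22^2)/47 = 188/47 = 4, a_2 = floor((25 + 22)/4) = 11.
  m_3 = 4*11 - 22 = 22, d_3 = (672 - 22^2)/4 = 188/4 = 47, a_3 = floor((25 + 22)/47) = 1.
  m_4 = 47*1 - 22 = 25, d_4 = (672 - 25^2)/47 = 47/47 = 1, a_4 = floor((25 + 25)/1) = 50.
  m_5 = 1*50 - 25 = 25, d_5 = (672 - 25^2)/1 = 47/1 = 47: (m_5, d_5) = (m_1, d_1) = (25, 47), so from here the quotients repeat a_1, ..., a_4; the period length is 4.
Hence the expansion of sqrt(672) is a_0 = 25 followed by the repeating block 1, 11, 1, 50 (period 4).

[25; (1, 11, 1, 50)]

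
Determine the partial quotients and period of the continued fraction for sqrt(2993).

[54; (1, 2, 2, 2, 1, 108)]

Write x_i = (sqrt(2993) + m_i)/d_i with (m_0, d_0) = (0, 1). a_0 = floor(sqrt(2993)) = 54, since 54^2 = 2916 <= 2993 < 3025 = 55^2.
Iterate m_{i+1} = d_i*a_i - m_i, d_{i+1} = (2993 - m_{i+1}^2)/d_i, a_{i+1} = floor((a_0 + m_{i+1})/d_{i+1}):
  m_1 = 1*54 - 0 = 54, d_1 = (2993 - 54^2)/1 = 77/1 = 77, a_1 = floor((54 + 54)/77) = 1.
  m_2 = 77*1 - 54 = 23, d_2 = (2993 - 23^2)/77 = 2464/77 = 32, a_2 = floor((54 + 23)/32) = 2.
  m_3 = 32*2 - 23 = 41, d_3 = (2993 - 41^2)/32 = 1312/32 = 41, a_3 = floor((54 + 41)/41) = 2.
  m_4 = 41*2 - 41 = 41, d_4 = (2993 - 41^2)/41 = 1312/41 = 32, a_4 = floor((54 + 41)/32) = 2.
  m_5 = 32*2 - 41 = 23, d_5 = (2993 - 23^2)/32 = 2464/32 = 77, a_5 = floor((54 + 23)/77) = 1.
  m_6 = 77*1 - 23 = 54, d_6 = (2993 - 54^2)/77 = 77/77 = 1, a_6 = floor((54 + 54)/1) = 108.
  m_7 = 1*108 - 54 = 54, d_7 = (2993 - 54^2)/1 = 77/1 = 77: (m_7, d_7) = (m_1, d_1) = (54, 77), so from here the quotients repeat a_1, ..., a_6; the period length is 6.
Hence the expansion of sqrt(2993) is a_0 = 54 followed by the repeating block 1, 2, 2, 2, 1, 108 (period 6).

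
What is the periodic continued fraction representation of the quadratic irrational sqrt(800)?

Write x_i = (sqrt(800) + m_i)/d_i with (m_0, d_0) = (0, 1). a_0 = floor(sqrt(800)) = 28, since 28^2 = 784 <= 800 < 841 = 29^2.
Iterate m_{i+1} = d_i*a_i - m_i, d_{i+1} = (800 - m_{i+1}^2)/d_i, a_{i+1} = floor((a_0 + m_{i+1})/d_{i+1}):
  m_1 = 1*28 - 0 = 28, d_1 = (800 - 28^2)/1 = 16/1 = 16, a_1 = floor((28 + 28)/16) = 3.
  m_2 = 16*3 - 28 = 20, d_2 = (800 - 20^2)/16 = 400/16 = 25, a_2 = floor((28 + 20)/25) = 1.
  m_3 = 25*1 - 20 = 5, d_3 = (800 - 5^2)/25 = 775/25 = 31, a_3 = floor((28 + 5)/31) = 1.
  m_4 = 31*1 - 5 = 26, d_4 = (800 - 26^2)/31 = 124/31 = 4, a_4 = floor((28 + 26)/4) = 13.
  m_5 = 4*13 - 26 = 26, d_5 = (800 - 26^2)/4 = 124/4 = 31, a_5 = floor((28 + 26)/31) = 1.
  m_6 = 31*1 - 26 = 5, d_6 = (800 - 5^2)/31 = 775/31 = 25, a_6 = floor((28 + 5)/25) = 1.
  m_7 = 25*1 - 5 = 20, d_7 = (800 - 20^2)/25 = 400/25 = 16, a_7 = floor((28 + 20)/16) = 3.
  m_8 = 16*3 - 20 = 28, d_8 = (800 - 28^2)/16 = 16/16 = 1, a_8 = floor((28 + 28)/1) = 56.
  m_9 = 1*56 - 28 = 28, d_9 = (800 - 28^2)/1 = 16/1 = 16: (m_9, d_9) = (m_1, d_1) = (28, 16), so from here the quotients repeat a_1, ..., a_8; the period length is 8.
Hence the expansion of sqrt(800) is a_0 = 28 followed by the repeating block 3, 1, 1, 13, 1, 1, 3, 56 (period 8).

[28; (3, 1, 1, 13, 1, 1, 3, 56)]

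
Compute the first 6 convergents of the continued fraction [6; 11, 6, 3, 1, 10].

6/1, 67/11, 408/67, 1291/212, 1699/279, 18281/3002

Using the convergent recurrence p_i = a_i*p_{i-1} + p_{i-2}, q_i = a_i*q_{i-1} + q_{i-2} with p_{-2}=0, p_{-1}=1, q_{-2}=1, q_{-1}=0:
  i=0: a_0=6, p_0 = 6*1 + 0 = 6, q_0 = 6*0 + 1 = 1.
  i=1: a_1=11, p_1 = 11*6 + 1 = 67, q_1 = 11*1 + 0 = 11.
  i=2: a_2=6, p_2 = 6*67 + 6 = 408, q_2 = 6*11 + 1 = 67.
  i=3: a_3=3, p_3 = 3*408 + 67 = 1291, q_3 = 3*67 + 11 = 212.
  i=4: a_4=1, p_4 = 1*1291 + 408 = 1699, q_4 = 1*212 + 67 = 279.
  i=5: a_5=10, p_5 = 10*1699 + 1291 = 18281, q_5 = 10*279 + 212 = 3002.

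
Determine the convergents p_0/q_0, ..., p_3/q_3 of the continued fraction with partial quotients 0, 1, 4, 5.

Using the convergent recurrence p_i = a_i*p_{i-1} + p_{i-2}, q_i = a_i*q_{i-1} + q_{i-2} with p_{-2}=0, p_{-1}=1, q_{-2}=1, q_{-1}=0:
  i=0: a_0=0, p_0 = 0*1 + 0 = 0, q_0 = 0*0 + 1 = 1.
  i=1: a_1=1, p_1 = 1*0 + 1 = 1, q_1 = 1*1 + 0 = 1.
  i=2: a_2=4, p_2 = 4*1 + 0 = 4, q_2 = 4*1 + 1 = 5.
  i=3: a_3=5, p_3 = 5*4 + 1 = 21, q_3 = 5*5 + 1 = 26.

0/1, 1/1, 4/5, 21/26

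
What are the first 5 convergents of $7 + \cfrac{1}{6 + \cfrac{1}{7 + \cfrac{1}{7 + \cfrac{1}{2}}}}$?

7/1, 43/6, 308/43, 2199/307, 4706/657

Using the convergent recurrence p_i = a_i*p_{i-1} + p_{i-2}, q_i = a_i*q_{i-1} + q_{i-2} with p_{-2}=0, p_{-1}=1, q_{-2}=1, q_{-1}=0:
  i=0: a_0=7, p_0 = 7*1 + 0 = 7, q_0 = 7*0 + 1 = 1.
  i=1: a_1=6, p_1 = 6*7 + 1 = 43, q_1 = 6*1 + 0 = 6.
  i=2: a_2=7, p_2 = 7*43 + 7 = 308, q_2 = 7*6 + 1 = 43.
  i=3: a_3=7, p_3 = 7*308 + 43 = 2199, q_3 = 7*43 + 6 = 307.
  i=4: a_4=2, p_4 = 2*2199 + 308 = 4706, q_4 = 2*307 + 43 = 657.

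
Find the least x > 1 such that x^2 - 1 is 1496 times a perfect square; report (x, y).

(x, y) = (3365, 87)

First expand sqrt(1496) as a continued fraction. With x_i = (sqrt(1496) + m_i)/d_i and (m_0, d_0) = (0, 1): a_0 = floor(sqrt(1496)) = 38, since 38^2 = 1444 <= 1496 < 1521 = 39^2.
Iterate m_{i+1} = d_i*a_i - m_i, d_{i+1} = (1496 - m_{i+1}^2)/d_i, a_{i+1} = floor((a_0 + m_{i+1})/d_{i+1}):
  m_1 = 1*38 - 0 = 38, d_1 = (1496 - 38^2)/1 = 52/1 = 52, a_1 = floor((38 + 38)/52) = 1.
  m_2 = 52*1 - 38 = 14, d_2 = (1496 - 14^2)/52 = 1300/52 = 25, a_2 = floor((38 + 14)/25) = 2.
  m_3 = 25*2 - 14 = 36, d_3 = (1496 - 36^2)/25 = 200/25 = 8, a_3 = floor((38 + 36)/8) = 9.
  m_4 = 8*9 - 36 = 36, d_4 = (1496 - 36^2)/8 = 200/8 = 25, a_4 = floor((38 + 36)/25) = 2.
  m_5 = 25*2 - 36 = 14, d_5 = (1496 - 14^2)/25 = 1300/25 = 52, a_5 = floor((38 + 14)/52) = 1.
  m_6 = 52*1 - 14 = 38, d_6 = (1496 - 38^2)/52 = 52/52 = 1, a_6 = floor((38 + 38)/1) = 76.
  m_7 = 1*76 - 38 = 38, d_7 = (1496 - 38^2)/1 = 52/1 = 52: (m_7, d_7) = (m_1, d_1) = (38, 52), so from here the quotients repeat a_1, ..., a_6; the period length is 6.
So sqrt(1496) = [38; (1, 2, 9, 2, 1, 76)] with period length k = 6.
k is even, so the fundamental solution of x^2 - 1496y^2 = 1 is (p_{k-1}, q_{k-1}) = (p_5, q_5); compute convergents through index 5.
Convergents (p_i = a_i*p_{i-1} + p_{i-2}, q_i = a_i*q_{i-1} + q_{i-2} with p_{-2}=0, p_{-1}=1, q_{-2}=1, q_{-1}=0):
  i=0: a_0=38, p_0 = 38*1 + 0 = 38, q_0 = 38*0 + 1 = 1.
  i=1: a_1=1, p_1 = 1*38 + 1 = 39, q_1 = 1*1 + 0 = 1.
  i=2: a_2=2, p_2 = 2*39 + 38 = 116, q_2 = 2*1 + 1 = 3.
  i=3: a_3=9, p_3 = 9*116 + 39 = 1083, q_3 = 9*3 + 1 = 28.
  i=4: a_4=2, p_4 = 2*1083 + 116 = 2282, q_4 = 2*28 + 3 = 59.
  i=5: a_5=1, p_5 = 1*2282 + 1083 = 3365, q_5 = 1*59 + 28 = 87.
Check: 3365^2 - 1496*87^2 = 11323225 - 11323224 = 1, so (x, y) = (3365, 87) solves the equation, and by the theorem it is the least positive solution.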